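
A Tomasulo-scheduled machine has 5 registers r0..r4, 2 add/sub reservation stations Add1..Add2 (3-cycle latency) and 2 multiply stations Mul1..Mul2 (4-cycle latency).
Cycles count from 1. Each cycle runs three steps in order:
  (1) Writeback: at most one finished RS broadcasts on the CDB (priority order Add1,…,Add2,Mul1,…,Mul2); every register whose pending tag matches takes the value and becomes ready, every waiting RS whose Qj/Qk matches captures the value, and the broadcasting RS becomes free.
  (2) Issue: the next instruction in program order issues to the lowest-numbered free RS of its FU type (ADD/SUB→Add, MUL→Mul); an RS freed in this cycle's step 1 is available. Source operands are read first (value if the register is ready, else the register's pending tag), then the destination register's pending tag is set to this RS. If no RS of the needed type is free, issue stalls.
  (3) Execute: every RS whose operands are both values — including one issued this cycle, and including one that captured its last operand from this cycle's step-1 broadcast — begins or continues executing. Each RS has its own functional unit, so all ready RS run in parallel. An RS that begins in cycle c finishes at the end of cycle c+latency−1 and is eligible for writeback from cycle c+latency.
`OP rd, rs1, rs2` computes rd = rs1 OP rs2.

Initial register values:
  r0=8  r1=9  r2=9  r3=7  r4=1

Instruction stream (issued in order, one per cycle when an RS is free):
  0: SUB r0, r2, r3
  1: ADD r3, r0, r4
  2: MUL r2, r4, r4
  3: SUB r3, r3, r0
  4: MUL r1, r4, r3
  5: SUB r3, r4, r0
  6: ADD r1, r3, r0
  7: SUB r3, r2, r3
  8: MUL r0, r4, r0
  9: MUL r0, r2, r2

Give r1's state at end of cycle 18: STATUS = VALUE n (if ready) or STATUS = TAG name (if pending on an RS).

STATUS = VALUE 1

c1: issue SUB r0<-Add1 | r0:Add1,r1:9,r2:9,r3:7,r4:1
c2: issue ADD r3<-Add2 | r0:Add1,r1:9,r2:9,r3:Add2,r4:1
c3: issue MUL r2<-Mul1 | r0:Add1,r1:9,r2:Mul1,r3:Add2,r4:1
c4: CDB Add1=2; issue SUB r3<-Add1 | r0:2,r1:9,r2:Mul1,r3:Add1,r4:1
c5: issue MUL r1<-Mul2 | r0:2,r1:Mul2,r2:Mul1,r3:Add1,r4:1
c6: stall | r0:2,r1:Mul2,r2:Mul1,r3:Add1,r4:1
c7: CDB Add2=3; issue SUB r3<-Add2 | r0:2,r1:Mul2,r2:Mul1,r3:Add2,r4:1
c8: CDB Mul1=1; stall | r0:2,r1:Mul2,r2:1,r3:Add2,r4:1
c9: stall | r0:2,r1:Mul2,r2:1,r3:Add2,r4:1
c10: CDB Add1=1; issue ADD r1<-Add1 | r0:2,r1:Add1,r2:1,r3:Add2,r4:1
c11: CDB Add2=-1; issue SUB r3<-Add2 | r0:2,r1:Add1,r2:1,r3:Add2,r4:1
c12: issue MUL r0<-Mul1 | r0:Mul1,r1:Add1,r2:1,r3:Add2,r4:1
c13: stall | r0:Mul1,r1:Add1,r2:1,r3:Add2,r4:1
c14: CDB Add1=1; stall | r0:Mul1,r1:1,r2:1,r3:Add2,r4:1
c15: CDB Add2=2; stall | r0:Mul1,r1:1,r2:1,r3:2,r4:1
c16: CDB Mul1=2; issue MUL r0<-Mul1 | r0:Mul1,r1:1,r2:1,r3:2,r4:1
c17: CDB Mul2=1 | r0:Mul1,r1:1,r2:1,r3:2,r4:1
c18: - | r0:Mul1,r1:1,r2:1,r3:2,r4:1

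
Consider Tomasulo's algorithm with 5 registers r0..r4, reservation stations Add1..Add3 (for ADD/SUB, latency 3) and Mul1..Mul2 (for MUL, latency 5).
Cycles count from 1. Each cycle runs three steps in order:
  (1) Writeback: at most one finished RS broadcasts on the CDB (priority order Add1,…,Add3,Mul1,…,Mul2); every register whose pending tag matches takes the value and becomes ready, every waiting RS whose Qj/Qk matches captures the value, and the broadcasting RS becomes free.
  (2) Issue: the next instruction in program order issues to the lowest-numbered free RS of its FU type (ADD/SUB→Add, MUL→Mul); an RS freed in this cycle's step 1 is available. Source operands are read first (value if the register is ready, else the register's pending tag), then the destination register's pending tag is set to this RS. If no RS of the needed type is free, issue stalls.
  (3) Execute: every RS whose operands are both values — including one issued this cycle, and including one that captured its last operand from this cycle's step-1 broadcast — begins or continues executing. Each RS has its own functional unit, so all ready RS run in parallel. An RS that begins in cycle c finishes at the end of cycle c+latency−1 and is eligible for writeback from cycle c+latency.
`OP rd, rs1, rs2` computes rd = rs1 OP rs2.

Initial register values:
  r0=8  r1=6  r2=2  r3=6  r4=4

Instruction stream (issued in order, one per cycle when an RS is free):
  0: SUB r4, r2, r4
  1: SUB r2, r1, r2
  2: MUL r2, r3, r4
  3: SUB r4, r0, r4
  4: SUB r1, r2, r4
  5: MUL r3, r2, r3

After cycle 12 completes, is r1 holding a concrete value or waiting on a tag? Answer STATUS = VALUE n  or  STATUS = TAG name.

  c1: issue SUB r4<-Add1  regs: r0:8,r1:6,r2:2,r3:6,r4:Add1
  c2: issue SUB r2<-Add2  regs: r0:8,r1:6,r2:Add2,r3:6,r4:Add1
  c3: issue MUL r2<-Mul1  regs: r0:8,r1:6,r2:Mul1,r3:6,r4:Add1
  c4: CDB Add1=-2; issue SUB r4<-Add1  regs: r0:8,r1:6,r2:Mul1,r3:6,r4:Add1
  c5: CDB Add2=4; issue SUB r1<-Add2  regs: r0:8,r1:Add2,r2:Mul1,r3:6,r4:Add1
  c6: issue MUL r3<-Mul2  regs: r0:8,r1:Add2,r2:Mul1,r3:Mul2,r4:Add1
  c7: CDB Add1=10  regs: r0:8,r1:Add2,r2:Mul1,r3:Mul2,r4:10
  c8: -  regs: r0:8,r1:Add2,r2:Mul1,r3:Mul2,r4:10
  c9: CDB Mul1=-12  regs: r0:8,r1:Add2,r2:-12,r3:Mul2,r4:10
  c10: -  regs: r0:8,r1:Add2,r2:-12,r3:Mul2,r4:10
  c11: -  regs: r0:8,r1:Add2,r2:-12,r3:Mul2,r4:10
  c12: CDB Add2=-22  regs: r0:8,r1:-22,r2:-12,r3:Mul2,r4:10

STATUS = VALUE -22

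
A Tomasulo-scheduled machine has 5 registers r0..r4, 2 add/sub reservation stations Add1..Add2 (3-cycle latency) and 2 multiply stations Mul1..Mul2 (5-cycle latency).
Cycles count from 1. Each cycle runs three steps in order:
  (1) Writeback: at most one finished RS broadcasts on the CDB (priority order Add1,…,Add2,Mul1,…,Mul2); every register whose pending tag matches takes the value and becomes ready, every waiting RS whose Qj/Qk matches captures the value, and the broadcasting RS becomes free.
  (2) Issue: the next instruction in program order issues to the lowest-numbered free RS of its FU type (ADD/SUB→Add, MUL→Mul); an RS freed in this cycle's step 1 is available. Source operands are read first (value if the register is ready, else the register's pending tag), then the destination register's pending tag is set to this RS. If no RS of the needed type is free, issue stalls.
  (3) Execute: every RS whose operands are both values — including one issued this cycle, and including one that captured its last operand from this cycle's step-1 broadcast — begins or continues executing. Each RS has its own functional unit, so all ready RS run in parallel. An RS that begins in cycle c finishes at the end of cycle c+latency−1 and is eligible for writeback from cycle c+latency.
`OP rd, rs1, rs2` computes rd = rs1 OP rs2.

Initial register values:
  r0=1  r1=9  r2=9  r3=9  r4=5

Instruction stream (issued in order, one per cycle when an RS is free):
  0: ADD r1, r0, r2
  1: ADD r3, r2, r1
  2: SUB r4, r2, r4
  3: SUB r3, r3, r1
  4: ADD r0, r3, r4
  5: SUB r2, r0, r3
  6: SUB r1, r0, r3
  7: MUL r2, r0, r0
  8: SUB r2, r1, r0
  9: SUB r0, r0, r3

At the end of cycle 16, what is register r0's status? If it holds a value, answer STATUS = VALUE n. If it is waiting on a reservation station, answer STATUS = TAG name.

STATUS = VALUE 13

  c1: issue ADD r1<-Add1  regs: r0:1,r1:Add1,r2:9,r3:9,r4:5
  c2: issue ADD r3<-Add2  regs: r0:1,r1:Add1,r2:9,r3:Add2,r4:5
  c3: stall  regs: r0:1,r1:Add1,r2:9,r3:Add2,r4:5
  c4: CDB Add1=10; issue SUB r4<-Add1  regs: r0:1,r1:10,r2:9,r3:Add2,r4:Add1
  c5: stall  regs: r0:1,r1:10,r2:9,r3:Add2,r4:Add1
  c6: stall  regs: r0:1,r1:10,r2:9,r3:Add2,r4:Add1
  c7: CDB Add1=4; issue SUB r3<-Add1  regs: r0:1,r1:10,r2:9,r3:Add1,r4:4
  c8: CDB Add2=19; issue ADD r0<-Add2  regs: r0:Add2,r1:10,r2:9,r3:Add1,r4:4
  c9: stall  regs: r0:Add2,r1:10,r2:9,r3:Add1,r4:4
  c10: stall  regs: r0:Add2,r1:10,r2:9,r3:Add1,r4:4
  c11: CDB Add1=9; issue SUB r2<-Add1  regs: r0:Add2,r1:10,r2:Add1,r3:9,r4:4
  c12: stall  regs: r0:Add2,r1:10,r2:Add1,r3:9,r4:4
  c13: stall  regs: r0:Add2,r1:10,r2:Add1,r3:9,r4:4
  c14: CDB Add2=13; issue SUB r1<-Add2  regs: r0:13,r1:Add2,r2:Add1,r3:9,r4:4
  c15: issue MUL r2<-Mul1  regs: r0:13,r1:Add2,r2:Mul1,r3:9,r4:4
  c16: stall  regs: r0:13,r1:Add2,r2:Mul1,r3:9,r4:4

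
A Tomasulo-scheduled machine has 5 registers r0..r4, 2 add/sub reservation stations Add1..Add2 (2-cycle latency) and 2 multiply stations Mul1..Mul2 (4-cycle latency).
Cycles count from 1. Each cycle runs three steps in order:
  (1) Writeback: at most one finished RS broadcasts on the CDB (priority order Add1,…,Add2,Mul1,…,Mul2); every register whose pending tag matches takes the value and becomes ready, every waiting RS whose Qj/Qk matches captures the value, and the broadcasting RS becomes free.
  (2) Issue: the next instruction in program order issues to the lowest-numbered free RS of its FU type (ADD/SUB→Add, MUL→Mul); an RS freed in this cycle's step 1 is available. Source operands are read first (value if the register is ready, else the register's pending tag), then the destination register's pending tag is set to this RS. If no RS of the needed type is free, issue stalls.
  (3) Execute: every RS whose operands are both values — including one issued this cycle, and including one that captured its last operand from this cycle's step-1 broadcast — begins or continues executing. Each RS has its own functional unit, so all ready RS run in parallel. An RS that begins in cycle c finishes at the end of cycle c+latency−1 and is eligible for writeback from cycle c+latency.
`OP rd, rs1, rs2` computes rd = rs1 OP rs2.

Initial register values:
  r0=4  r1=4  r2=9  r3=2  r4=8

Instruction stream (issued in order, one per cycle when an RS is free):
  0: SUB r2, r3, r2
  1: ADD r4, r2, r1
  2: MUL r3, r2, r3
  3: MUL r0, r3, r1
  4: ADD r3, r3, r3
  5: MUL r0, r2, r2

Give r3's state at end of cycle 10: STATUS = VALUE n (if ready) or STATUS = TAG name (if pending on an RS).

STATUS = VALUE -28

cycle 1: issue SUB r2<-Add1 // r0:4,r1:4,r2:Add1,r3:2,r4:8
cycle 2: issue ADD r4<-Add2 // r0:4,r1:4,r2:Add1,r3:2,r4:Add2
cycle 3: CDB Add1=-7; issue MUL r3<-Mul1 // r0:4,r1:4,r2:-7,r3:Mul1,r4:Add2
cycle 4: issue MUL r0<-Mul2 // r0:Mul2,r1:4,r2:-7,r3:Mul1,r4:Add2
cycle 5: CDB Add2=-3; issue ADD r3<-Add1 // r0:Mul2,r1:4,r2:-7,r3:Add1,r4:-3
cycle 6: stall // r0:Mul2,r1:4,r2:-7,r3:Add1,r4:-3
cycle 7: CDB Mul1=-14; issue MUL r0<-Mul1 // r0:Mul1,r1:4,r2:-7,r3:Add1,r4:-3
cycle 8: - // r0:Mul1,r1:4,r2:-7,r3:Add1,r4:-3
cycle 9: CDB Add1=-28 // r0:Mul1,r1:4,r2:-7,r3:-28,r4:-3
cycle 10: - // r0:Mul1,r1:4,r2:-7,r3:-28,r4:-3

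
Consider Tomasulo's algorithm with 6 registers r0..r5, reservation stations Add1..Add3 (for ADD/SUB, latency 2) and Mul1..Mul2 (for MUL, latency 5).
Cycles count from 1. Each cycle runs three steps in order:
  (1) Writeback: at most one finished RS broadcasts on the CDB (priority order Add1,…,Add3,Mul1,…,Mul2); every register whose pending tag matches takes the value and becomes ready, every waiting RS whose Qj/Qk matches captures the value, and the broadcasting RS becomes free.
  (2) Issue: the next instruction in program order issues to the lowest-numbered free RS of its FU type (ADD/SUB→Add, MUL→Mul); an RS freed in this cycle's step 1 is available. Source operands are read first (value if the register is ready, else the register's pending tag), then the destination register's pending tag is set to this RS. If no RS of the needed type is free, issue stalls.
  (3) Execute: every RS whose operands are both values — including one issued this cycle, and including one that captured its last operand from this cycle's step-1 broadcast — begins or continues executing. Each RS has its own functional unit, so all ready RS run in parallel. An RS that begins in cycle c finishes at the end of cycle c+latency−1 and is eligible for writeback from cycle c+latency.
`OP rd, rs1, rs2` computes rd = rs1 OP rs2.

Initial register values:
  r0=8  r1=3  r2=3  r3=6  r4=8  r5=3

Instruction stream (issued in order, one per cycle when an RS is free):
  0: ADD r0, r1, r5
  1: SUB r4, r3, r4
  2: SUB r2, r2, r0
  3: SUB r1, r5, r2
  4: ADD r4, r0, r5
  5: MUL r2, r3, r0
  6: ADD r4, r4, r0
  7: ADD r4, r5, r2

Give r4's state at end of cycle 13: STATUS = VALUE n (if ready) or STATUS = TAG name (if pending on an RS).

cycle 1: issue ADD r0<-Add1 // r0:Add1,r1:3,r2:3,r3:6,r4:8,r5:3
cycle 2: issue SUB r4<-Add2 // r0:Add1,r1:3,r2:3,r3:6,r4:Add2,r5:3
cycle 3: CDB Add1=6; issue SUB r2<-Add1 // r0:6,r1:3,r2:Add1,r3:6,r4:Add2,r5:3
cycle 4: CDB Add2=-2; issue SUB r1<-Add2 // r0:6,r1:Add2,r2:Add1,r3:6,r4:-2,r5:3
cycle 5: CDB Add1=-3; issue ADD r4<-Add1 // r0:6,r1:Add2,r2:-3,r3:6,r4:Add1,r5:3
cycle 6: issue MUL r2<-Mul1 // r0:6,r1:Add2,r2:Mul1,r3:6,r4:Add1,r5:3
cycle 7: CDB Add1=9; issue ADD r4<-Add1 // r0:6,r1:Add2,r2:Mul1,r3:6,r4:Add1,r5:3
cycle 8: CDB Add2=6; issue ADD r4<-Add2 // r0:6,r1:6,r2:Mul1,r3:6,r4:Add2,r5:3
cycle 9: CDB Add1=15 // r0:6,r1:6,r2:Mul1,r3:6,r4:Add2,r5:3
cycle 10: - // r0:6,r1:6,r2:Mul1,r3:6,r4:Add2,r5:3
cycle 11: CDB Mul1=36 // r0:6,r1:6,r2:36,r3:6,r4:Add2,r5:3
cycle 12: - // r0:6,r1:6,r2:36,r3:6,r4:Add2,r5:3
cycle 13: CDB Add2=39 // r0:6,r1:6,r2:36,r3:6,r4:39,r5:3

STATUS = VALUE 39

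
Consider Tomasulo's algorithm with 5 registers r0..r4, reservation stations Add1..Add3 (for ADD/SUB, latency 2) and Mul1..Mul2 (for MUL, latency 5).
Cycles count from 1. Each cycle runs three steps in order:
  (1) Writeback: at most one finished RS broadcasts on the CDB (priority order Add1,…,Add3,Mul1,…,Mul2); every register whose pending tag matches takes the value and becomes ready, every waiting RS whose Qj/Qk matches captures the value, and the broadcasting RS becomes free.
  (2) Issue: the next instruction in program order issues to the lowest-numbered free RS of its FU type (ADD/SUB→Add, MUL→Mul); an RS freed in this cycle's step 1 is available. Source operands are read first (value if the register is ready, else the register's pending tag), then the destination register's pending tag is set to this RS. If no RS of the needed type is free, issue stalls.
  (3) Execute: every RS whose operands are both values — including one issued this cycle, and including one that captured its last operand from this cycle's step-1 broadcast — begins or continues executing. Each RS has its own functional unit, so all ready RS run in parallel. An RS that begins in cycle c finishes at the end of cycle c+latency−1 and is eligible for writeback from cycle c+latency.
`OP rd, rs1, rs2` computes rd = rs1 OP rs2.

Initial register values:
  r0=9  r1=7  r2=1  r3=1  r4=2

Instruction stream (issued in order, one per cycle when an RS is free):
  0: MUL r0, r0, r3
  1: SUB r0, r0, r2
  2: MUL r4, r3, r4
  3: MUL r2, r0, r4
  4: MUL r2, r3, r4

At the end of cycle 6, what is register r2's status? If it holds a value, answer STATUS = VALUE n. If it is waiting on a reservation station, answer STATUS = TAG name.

STATUS = TAG Mul1

  c1: issue MUL r0<-Mul1  regs: r0:Mul1,r1:7,r2:1,r3:1,r4:2
  c2: issue SUB r0<-Add1  regs: r0:Add1,r1:7,r2:1,r3:1,r4:2
  c3: issue MUL r4<-Mul2  regs: r0:Add1,r1:7,r2:1,r3:1,r4:Mul2
  c4: stall  regs: r0:Add1,r1:7,r2:1,r3:1,r4:Mul2
  c5: stall  regs: r0:Add1,r1:7,r2:1,r3:1,r4:Mul2
  c6: CDB Mul1=9; issue MUL r2<-Mul1  regs: r0:Add1,r1:7,r2:Mul1,r3:1,r4:Mul2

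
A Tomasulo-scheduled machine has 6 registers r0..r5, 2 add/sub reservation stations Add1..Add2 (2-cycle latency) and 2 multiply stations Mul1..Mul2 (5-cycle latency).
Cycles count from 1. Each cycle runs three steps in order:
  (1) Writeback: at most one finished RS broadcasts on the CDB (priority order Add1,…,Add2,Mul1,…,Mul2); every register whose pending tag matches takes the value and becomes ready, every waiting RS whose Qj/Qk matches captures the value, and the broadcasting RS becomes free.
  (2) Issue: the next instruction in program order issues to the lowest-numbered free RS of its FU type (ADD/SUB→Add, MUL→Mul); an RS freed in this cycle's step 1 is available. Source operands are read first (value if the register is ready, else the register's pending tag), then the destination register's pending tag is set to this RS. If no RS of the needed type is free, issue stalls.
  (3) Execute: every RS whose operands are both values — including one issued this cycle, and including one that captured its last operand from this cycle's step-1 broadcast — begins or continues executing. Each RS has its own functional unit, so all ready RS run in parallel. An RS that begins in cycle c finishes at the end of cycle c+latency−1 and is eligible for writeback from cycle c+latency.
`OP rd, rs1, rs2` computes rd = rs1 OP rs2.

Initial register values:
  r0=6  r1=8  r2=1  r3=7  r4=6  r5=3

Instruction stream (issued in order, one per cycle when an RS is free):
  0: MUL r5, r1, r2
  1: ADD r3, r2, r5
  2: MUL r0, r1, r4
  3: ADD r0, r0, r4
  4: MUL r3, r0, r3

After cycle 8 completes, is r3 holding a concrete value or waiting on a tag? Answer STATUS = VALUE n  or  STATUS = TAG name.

cycle 1: issue MUL r5<-Mul1 // r0:6,r1:8,r2:1,r3:7,r4:6,r5:Mul1
cycle 2: issue ADD r3<-Add1 // r0:6,r1:8,r2:1,r3:Add1,r4:6,r5:Mul1
cycle 3: issue MUL r0<-Mul2 // r0:Mul2,r1:8,r2:1,r3:Add1,r4:6,r5:Mul1
cycle 4: issue ADD r0<-Add2 // r0:Add2,r1:8,r2:1,r3:Add1,r4:6,r5:Mul1
cycle 5: stall // r0:Add2,r1:8,r2:1,r3:Add1,r4:6,r5:Mul1
cycle 6: CDB Mul1=8; issue MUL r3<-Mul1 // r0:Add2,r1:8,r2:1,r3:Mul1,r4:6,r5:8
cycle 7: - // r0:Add2,r1:8,r2:1,r3:Mul1,r4:6,r5:8
cycle 8: CDB Add1=9 // r0:Add2,r1:8,r2:1,r3:Mul1,r4:6,r5:8

STATUS = TAG Mul1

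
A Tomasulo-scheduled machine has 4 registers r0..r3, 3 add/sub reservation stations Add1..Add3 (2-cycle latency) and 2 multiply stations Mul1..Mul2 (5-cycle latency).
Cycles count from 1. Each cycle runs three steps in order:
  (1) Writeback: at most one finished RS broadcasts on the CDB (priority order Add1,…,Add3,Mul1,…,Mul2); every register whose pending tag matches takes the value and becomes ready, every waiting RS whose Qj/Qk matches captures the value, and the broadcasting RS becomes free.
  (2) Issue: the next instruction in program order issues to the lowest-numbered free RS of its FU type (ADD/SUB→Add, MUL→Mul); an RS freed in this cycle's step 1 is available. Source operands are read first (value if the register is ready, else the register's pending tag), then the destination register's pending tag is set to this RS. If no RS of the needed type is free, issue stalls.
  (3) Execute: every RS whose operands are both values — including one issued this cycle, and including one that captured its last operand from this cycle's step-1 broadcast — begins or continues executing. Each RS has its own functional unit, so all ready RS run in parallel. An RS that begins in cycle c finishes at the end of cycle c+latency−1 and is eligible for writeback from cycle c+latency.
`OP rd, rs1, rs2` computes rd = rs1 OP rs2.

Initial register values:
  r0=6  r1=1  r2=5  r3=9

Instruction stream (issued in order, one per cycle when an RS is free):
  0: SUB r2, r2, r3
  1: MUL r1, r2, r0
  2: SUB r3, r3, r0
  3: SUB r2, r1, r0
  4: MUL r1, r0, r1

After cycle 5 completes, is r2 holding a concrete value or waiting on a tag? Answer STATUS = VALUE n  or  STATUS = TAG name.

STATUS = TAG Add2

cycle 1: issue SUB r2<-Add1 // r0:6,r1:1,r2:Add1,r3:9
cycle 2: issue MUL r1<-Mul1 // r0:6,r1:Mul1,r2:Add1,r3:9
cycle 3: CDB Add1=-4; issue SUB r3<-Add1 // r0:6,r1:Mul1,r2:-4,r3:Add1
cycle 4: issue SUB r2<-Add2 // r0:6,r1:Mul1,r2:Add2,r3:Add1
cycle 5: CDB Add1=3; issue MUL r1<-Mul2 // r0:6,r1:Mul2,r2:Add2,r3:3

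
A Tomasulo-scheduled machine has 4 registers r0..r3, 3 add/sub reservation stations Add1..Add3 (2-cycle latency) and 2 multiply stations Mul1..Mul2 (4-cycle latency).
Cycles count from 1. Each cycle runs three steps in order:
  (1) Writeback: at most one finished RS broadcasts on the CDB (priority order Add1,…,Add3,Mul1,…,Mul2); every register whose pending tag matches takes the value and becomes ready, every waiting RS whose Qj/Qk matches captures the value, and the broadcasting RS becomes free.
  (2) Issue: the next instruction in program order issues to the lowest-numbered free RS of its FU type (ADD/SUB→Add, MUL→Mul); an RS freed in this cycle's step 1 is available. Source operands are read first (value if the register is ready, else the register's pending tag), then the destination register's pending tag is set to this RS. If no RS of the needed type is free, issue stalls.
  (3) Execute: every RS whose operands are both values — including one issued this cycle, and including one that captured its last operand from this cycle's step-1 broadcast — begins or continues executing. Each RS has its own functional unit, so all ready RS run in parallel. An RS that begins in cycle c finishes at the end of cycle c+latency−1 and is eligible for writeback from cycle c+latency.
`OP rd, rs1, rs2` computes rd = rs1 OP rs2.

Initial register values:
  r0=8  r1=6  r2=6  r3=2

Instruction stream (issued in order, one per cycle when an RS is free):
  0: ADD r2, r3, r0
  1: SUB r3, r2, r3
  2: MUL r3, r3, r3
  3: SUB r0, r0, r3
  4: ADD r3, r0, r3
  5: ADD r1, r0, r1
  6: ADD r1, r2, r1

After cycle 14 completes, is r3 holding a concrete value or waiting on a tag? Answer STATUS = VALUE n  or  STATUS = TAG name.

cycle 1: issue ADD r2<-Add1 // r0:8,r1:6,r2:Add1,r3:2
cycle 2: issue SUB r3<-Add2 // r0:8,r1:6,r2:Add1,r3:Add2
cycle 3: CDB Add1=10; issue MUL r3<-Mul1 // r0:8,r1:6,r2:10,r3:Mul1
cycle 4: issue SUB r0<-Add1 // r0:Add1,r1:6,r2:10,r3:Mul1
cycle 5: CDB Add2=8; issue ADD r3<-Add2 // r0:Add1,r1:6,r2:10,r3:Add2
cycle 6: issue ADD r1<-Add3 // r0:Add1,r1:Add3,r2:10,r3:Add2
cycle 7: stall // r0:Add1,r1:Add3,r2:10,r3:Add2
cycle 8: stall // r0:Add1,r1:Add3,r2:10,r3:Add2
cycle 9: CDB Mul1=64; stall // r0:Add1,r1:Add3,r2:10,r3:Add2
cycle 10: stall // r0:Add1,r1:Add3,r2:10,r3:Add2
cycle 11: CDB Add1=-56; issue ADD r1<-Add1 // r0:-56,r1:Add1,r2:10,r3:Add2
cycle 12: - // r0:-56,r1:Add1,r2:10,r3:Add2
cycle 13: CDB Add2=8 // r0:-56,r1:Add1,r2:10,r3:8
cycle 14: CDB Add3=-50 // r0:-56,r1:Add1,r2:10,r3:8

STATUS = VALUE 8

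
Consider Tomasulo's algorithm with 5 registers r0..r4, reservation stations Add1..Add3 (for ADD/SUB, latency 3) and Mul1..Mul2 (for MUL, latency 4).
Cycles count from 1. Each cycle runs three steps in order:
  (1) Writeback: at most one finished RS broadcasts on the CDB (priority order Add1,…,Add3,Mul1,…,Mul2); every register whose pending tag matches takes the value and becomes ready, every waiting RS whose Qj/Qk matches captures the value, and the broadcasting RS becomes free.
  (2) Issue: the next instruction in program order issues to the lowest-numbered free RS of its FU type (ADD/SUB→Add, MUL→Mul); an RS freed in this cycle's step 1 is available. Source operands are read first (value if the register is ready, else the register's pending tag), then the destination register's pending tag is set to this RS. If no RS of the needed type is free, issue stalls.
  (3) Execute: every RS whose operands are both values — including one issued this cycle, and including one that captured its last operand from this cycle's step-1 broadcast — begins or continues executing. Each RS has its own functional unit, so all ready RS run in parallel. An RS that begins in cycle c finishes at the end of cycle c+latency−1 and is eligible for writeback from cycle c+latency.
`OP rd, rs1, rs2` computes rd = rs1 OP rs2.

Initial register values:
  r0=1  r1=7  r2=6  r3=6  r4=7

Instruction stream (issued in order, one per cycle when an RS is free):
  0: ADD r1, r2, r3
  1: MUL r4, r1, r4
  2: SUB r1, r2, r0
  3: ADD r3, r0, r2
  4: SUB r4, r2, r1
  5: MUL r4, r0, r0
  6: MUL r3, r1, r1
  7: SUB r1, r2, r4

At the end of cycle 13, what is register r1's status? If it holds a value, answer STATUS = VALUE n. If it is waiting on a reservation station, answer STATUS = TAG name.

STATUS = VALUE 5

c1: issue ADD r1<-Add1 | r0:1,r1:Add1,r2:6,r3:6,r4:7
c2: issue MUL r4<-Mul1 | r0:1,r1:Add1,r2:6,r3:6,r4:Mul1
c3: issue SUB r1<-Add2 | r0:1,r1:Add2,r2:6,r3:6,r4:Mul1
c4: CDB Add1=12; issue ADD r3<-Add1 | r0:1,r1:Add2,r2:6,r3:Add1,r4:Mul1
c5: issue SUB r4<-Add3 | r0:1,r1:Add2,r2:6,r3:Add1,r4:Add3
c6: CDB Add2=5; issue MUL r4<-Mul2 | r0:1,r1:5,r2:6,r3:Add1,r4:Mul2
c7: CDB Add1=7; stall | r0:1,r1:5,r2:6,r3:7,r4:Mul2
c8: CDB Mul1=84; issue MUL r3<-Mul1 | r0:1,r1:5,r2:6,r3:Mul1,r4:Mul2
c9: CDB Add3=1; issue SUB r1<-Add1 | r0:1,r1:Add1,r2:6,r3:Mul1,r4:Mul2
c10: CDB Mul2=1 | r0:1,r1:Add1,r2:6,r3:Mul1,r4:1
c11: - | r0:1,r1:Add1,r2:6,r3:Mul1,r4:1
c12: CDB Mul1=25 | r0:1,r1:Add1,r2:6,r3:25,r4:1
c13: CDB Add1=5 | r0:1,r1:5,r2:6,r3:25,r4:1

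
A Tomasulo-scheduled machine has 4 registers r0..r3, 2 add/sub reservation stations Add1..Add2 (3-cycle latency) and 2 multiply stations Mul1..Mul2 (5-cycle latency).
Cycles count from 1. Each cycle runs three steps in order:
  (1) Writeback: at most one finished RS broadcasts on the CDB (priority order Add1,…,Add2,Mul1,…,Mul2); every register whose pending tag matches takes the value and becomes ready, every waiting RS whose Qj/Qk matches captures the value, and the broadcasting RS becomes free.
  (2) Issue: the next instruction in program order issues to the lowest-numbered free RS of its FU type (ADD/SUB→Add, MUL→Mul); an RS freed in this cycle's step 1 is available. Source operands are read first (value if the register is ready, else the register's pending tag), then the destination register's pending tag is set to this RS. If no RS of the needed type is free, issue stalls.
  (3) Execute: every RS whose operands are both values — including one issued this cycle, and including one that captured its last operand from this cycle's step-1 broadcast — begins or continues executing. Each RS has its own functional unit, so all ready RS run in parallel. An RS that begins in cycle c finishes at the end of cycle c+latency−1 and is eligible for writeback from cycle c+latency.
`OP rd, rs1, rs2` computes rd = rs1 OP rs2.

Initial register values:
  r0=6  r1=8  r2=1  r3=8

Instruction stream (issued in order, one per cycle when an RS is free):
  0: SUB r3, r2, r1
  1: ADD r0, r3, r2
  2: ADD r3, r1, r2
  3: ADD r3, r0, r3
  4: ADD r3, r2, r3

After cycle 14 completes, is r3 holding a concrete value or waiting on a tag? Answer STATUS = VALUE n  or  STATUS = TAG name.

cycle 1: issue SUB r3<-Add1 // r0:6,r1:8,r2:1,r3:Add1
cycle 2: issue ADD r0<-Add2 // r0:Add2,r1:8,r2:1,r3:Add1
cycle 3: stall // r0:Add2,r1:8,r2:1,r3:Add1
cycle 4: CDB Add1=-7; issue ADD r3<-Add1 // r0:Add2,r1:8,r2:1,r3:Add1
cycle 5: stall // r0:Add2,r1:8,r2:1,r3:Add1
cycle 6: stall // r0:Add2,r1:8,r2:1,r3:Add1
cycle 7: CDB Add1=9; issue ADD r3<-Add1 // r0:Add2,r1:8,r2:1,r3:Add1
cycle 8: CDB Add2=-6; issue ADD r3<-Add2 // r0:-6,r1:8,r2:1,r3:Add2
cycle 9: - // r0:-6,r1:8,r2:1,r3:Add2
cycle 10: - // r0:-6,r1:8,r2:1,r3:Add2
cycle 11: CDB Add1=3 // r0:-6,r1:8,r2:1,r3:Add2
cycle 12: - // r0:-6,r1:8,r2:1,r3:Add2
cycle 13: - // r0:-6,r1:8,r2:1,r3:Add2
cycle 14: CDB Add2=4 // r0:-6,r1:8,r2:1,r3:4

STATUS = VALUE 4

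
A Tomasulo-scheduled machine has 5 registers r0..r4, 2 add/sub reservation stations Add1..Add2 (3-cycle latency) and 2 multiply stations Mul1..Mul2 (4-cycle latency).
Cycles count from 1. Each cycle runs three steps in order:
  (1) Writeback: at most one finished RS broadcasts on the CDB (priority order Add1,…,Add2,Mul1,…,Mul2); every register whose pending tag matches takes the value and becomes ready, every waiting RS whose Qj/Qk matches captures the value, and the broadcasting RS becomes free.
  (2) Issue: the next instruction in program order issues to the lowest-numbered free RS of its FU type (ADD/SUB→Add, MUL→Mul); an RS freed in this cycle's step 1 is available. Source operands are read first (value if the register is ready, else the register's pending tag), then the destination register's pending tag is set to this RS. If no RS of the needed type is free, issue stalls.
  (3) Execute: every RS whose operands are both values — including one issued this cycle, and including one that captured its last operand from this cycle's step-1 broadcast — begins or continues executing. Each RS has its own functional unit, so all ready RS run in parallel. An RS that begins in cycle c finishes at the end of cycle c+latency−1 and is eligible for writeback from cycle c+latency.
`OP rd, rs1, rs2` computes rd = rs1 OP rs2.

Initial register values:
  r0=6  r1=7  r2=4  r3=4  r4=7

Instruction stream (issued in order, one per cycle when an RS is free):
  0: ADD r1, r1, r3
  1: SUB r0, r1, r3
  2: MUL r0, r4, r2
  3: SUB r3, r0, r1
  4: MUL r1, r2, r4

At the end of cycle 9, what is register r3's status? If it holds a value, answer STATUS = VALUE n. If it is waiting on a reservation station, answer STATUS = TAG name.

cycle 1: issue ADD r1<-Add1 // r0:6,r1:Add1,r2:4,r3:4,r4:7
cycle 2: issue SUB r0<-Add2 // r0:Add2,r1:Add1,r2:4,r3:4,r4:7
cycle 3: issue MUL r0<-Mul1 // r0:Mul1,r1:Add1,r2:4,r3:4,r4:7
cycle 4: CDB Add1=11; issue SUB r3<-Add1 // r0:Mul1,r1:11,r2:4,r3:Add1,r4:7
cycle 5: issue MUL r1<-Mul2 // r0:Mul1,r1:Mul2,r2:4,r3:Add1,r4:7
cycle 6: - // r0:Mul1,r1:Mul2,r2:4,r3:Add1,r4:7
cycle 7: CDB Add2=7 // r0:Mul1,r1:Mul2,r2:4,r3:Add1,r4:7
cycle 8: CDB Mul1=28 // r0:28,r1:Mul2,r2:4,r3:Add1,r4:7
cycle 9: CDB Mul2=28 // r0:28,r1:28,r2:4,r3:Add1,r4:7

STATUS = TAG Add1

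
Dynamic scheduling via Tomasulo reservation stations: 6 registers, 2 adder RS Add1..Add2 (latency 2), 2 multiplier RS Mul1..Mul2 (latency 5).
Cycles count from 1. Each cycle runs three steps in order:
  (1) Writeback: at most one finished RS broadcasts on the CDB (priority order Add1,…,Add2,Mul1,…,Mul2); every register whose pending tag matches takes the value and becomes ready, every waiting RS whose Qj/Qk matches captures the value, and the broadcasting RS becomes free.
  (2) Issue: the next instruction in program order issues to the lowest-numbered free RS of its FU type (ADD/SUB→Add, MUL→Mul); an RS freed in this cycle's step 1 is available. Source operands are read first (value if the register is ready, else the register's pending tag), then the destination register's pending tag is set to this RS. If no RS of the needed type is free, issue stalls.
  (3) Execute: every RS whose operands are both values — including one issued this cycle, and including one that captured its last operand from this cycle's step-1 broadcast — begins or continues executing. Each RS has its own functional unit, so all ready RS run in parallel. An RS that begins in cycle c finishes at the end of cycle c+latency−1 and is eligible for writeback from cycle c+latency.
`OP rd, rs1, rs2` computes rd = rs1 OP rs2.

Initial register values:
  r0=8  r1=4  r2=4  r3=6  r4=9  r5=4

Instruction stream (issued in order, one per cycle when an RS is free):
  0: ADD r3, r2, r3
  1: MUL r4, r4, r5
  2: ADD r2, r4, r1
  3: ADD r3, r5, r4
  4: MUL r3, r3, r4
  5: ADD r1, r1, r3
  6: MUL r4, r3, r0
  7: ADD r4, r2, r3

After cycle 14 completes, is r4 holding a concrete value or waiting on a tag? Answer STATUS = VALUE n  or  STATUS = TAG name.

cycle 1: issue ADD r3<-Add1 // r0:8,r1:4,r2:4,r3:Add1,r4:9,r5:4
cycle 2: issue MUL r4<-Mul1 // r0:8,r1:4,r2:4,r3:Add1,r4:Mul1,r5:4
cycle 3: CDB Add1=10; issue ADD r2<-Add1 // r0:8,r1:4,r2:Add1,r3:10,r4:Mul1,r5:4
cycle 4: issue ADD r3<-Add2 // r0:8,r1:4,r2:Add1,r3:Add2,r4:Mul1,r5:4
cycle 5: issue MUL r3<-Mul2 // r0:8,r1:4,r2:Add1,r3:Mul2,r4:Mul1,r5:4
cycle 6: stall // r0:8,r1:4,r2:Add1,r3:Mul2,r4:Mul1,r5:4
cycle 7: CDB Mul1=36; stall // r0:8,r1:4,r2:Add1,r3:Mul2,r4:36,r5:4
cycle 8: stall // r0:8,r1:4,r2:Add1,r3:Mul2,r4:36,r5:4
cycle 9: CDB Add1=40; issue ADD r1<-Add1 // r0:8,r1:Add1,r2:40,r3:Mul2,r4:36,r5:4
cycle 10: CDB Add2=40; issue MUL r4<-Mul1 // r0:8,r1:Add1,r2:40,r3:Mul2,r4:Mul1,r5:4
cycle 11: issue ADD r4<-Add2 // r0:8,r1:Add1,r2:40,r3:Mul2,r4:Add2,r5:4
cycle 12: - // r0:8,r1:Add1,r2:40,r3:Mul2,r4:Add2,r5:4
cycle 13: - // r0:8,r1:Add1,r2:40,r3:Mul2,r4:Add2,r5:4
cycle 14: - // r0:8,r1:Add1,r2:40,r3:Mul2,r4:Add2,r5:4

STATUS = TAG Add2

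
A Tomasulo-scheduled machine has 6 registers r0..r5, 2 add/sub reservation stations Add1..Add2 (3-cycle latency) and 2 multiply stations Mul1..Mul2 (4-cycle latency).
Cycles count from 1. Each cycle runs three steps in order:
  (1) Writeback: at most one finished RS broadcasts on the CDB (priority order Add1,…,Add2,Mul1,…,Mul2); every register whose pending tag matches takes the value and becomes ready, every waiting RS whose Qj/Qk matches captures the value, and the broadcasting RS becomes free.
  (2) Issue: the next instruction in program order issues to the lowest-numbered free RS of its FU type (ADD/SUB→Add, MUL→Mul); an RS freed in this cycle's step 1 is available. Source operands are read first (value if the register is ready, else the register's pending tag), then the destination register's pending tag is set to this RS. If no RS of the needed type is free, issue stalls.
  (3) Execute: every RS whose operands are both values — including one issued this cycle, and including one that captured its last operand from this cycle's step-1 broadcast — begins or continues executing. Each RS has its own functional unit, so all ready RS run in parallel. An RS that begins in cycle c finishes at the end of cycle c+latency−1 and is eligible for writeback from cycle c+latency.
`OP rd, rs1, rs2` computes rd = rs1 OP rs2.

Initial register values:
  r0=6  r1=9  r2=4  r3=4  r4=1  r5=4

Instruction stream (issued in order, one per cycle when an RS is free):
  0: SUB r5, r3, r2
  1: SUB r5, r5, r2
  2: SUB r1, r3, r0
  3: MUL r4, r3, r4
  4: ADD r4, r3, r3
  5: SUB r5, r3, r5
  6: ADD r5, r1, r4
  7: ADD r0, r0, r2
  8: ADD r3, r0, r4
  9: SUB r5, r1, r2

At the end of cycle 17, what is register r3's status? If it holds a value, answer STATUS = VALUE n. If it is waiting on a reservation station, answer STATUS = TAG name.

c1: issue SUB r5<-Add1 | r0:6,r1:9,r2:4,r3:4,r4:1,r5:Add1
c2: issue SUB r5<-Add2 | r0:6,r1:9,r2:4,r3:4,r4:1,r5:Add2
c3: stall | r0:6,r1:9,r2:4,r3:4,r4:1,r5:Add2
c4: CDB Add1=0; issue SUB r1<-Add1 | r0:6,r1:Add1,r2:4,r3:4,r4:1,r5:Add2
c5: issue MUL r4<-Mul1 | r0:6,r1:Add1,r2:4,r3:4,r4:Mul1,r5:Add2
c6: stall | r0:6,r1:Add1,r2:4,r3:4,r4:Mul1,r5:Add2
c7: CDB Add1=-2; issue ADD r4<-Add1 | r0:6,r1:-2,r2:4,r3:4,r4:Add1,r5:Add2
c8: CDB Add2=-4; issue SUB r5<-Add2 | r0:6,r1:-2,r2:4,r3:4,r4:Add1,r5:Add2
c9: CDB Mul1=4; stall | r0:6,r1:-2,r2:4,r3:4,r4:Add1,r5:Add2
c10: CDB Add1=8; issue ADD r5<-Add1 | r0:6,r1:-2,r2:4,r3:4,r4:8,r5:Add1
c11: CDB Add2=8; issue ADD r0<-Add2 | r0:Add2,r1:-2,r2:4,r3:4,r4:8,r5:Add1
c12: stall | r0:Add2,r1:-2,r2:4,r3:4,r4:8,r5:Add1
c13: CDB Add1=6; issue ADD r3<-Add1 | r0:Add2,r1:-2,r2:4,r3:Add1,r4:8,r5:6
c14: CDB Add2=10; issue SUB r5<-Add2 | r0:10,r1:-2,r2:4,r3:Add1,r4:8,r5:Add2
c15: - | r0:10,r1:-2,r2:4,r3:Add1,r4:8,r5:Add2
c16: - | r0:10,r1:-2,r2:4,r3:Add1,r4:8,r5:Add2
c17: CDB Add1=18 | r0:10,r1:-2,r2:4,r3:18,r4:8,r5:Add2

STATUS = VALUE 18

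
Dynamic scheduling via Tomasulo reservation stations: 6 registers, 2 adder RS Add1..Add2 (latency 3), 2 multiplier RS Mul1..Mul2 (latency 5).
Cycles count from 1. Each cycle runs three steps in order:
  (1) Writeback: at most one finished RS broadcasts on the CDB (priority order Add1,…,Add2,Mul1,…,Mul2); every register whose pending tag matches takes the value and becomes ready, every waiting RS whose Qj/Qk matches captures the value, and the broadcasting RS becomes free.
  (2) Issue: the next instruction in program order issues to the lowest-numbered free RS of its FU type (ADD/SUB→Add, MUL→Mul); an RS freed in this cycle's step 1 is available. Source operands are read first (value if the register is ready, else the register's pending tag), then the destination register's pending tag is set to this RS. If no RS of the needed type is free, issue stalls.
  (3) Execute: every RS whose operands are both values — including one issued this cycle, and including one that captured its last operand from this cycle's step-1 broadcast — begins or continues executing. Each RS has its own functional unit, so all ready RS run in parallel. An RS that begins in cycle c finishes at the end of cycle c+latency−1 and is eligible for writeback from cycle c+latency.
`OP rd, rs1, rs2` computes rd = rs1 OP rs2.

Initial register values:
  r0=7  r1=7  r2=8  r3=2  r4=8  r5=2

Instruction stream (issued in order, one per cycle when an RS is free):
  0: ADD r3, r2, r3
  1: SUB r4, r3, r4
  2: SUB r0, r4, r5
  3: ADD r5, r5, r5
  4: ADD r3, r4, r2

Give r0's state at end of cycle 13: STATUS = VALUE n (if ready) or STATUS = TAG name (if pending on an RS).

STATUS = VALUE 0

  c1: issue ADD r3<-Add1  regs: r0:7,r1:7,r2:8,r3:Add1,r4:8,r5:2
  c2: issue SUB r4<-Add2  regs: r0:7,r1:7,r2:8,r3:Add1,r4:Add2,r5:2
  c3: stall  regs: r0:7,r1:7,r2:8,r3:Add1,r4:Add2,r5:2
  c4: CDB Add1=10; issue SUB r0<-Add1  regs: r0:Add1,r1:7,r2:8,r3:10,r4:Add2,r5:2
  c5: stall  regs: r0:Add1,r1:7,r2:8,r3:10,r4:Add2,r5:2
  c6: stall  regs: r0:Add1,r1:7,r2:8,r3:10,r4:Add2,r5:2
  c7: CDB Add2=2; issue ADD r5<-Add2  regs: r0:Add1,r1:7,r2:8,r3:10,r4:2,r5:Add2
  c8: stall  regs: r0:Add1,r1:7,r2:8,r3:10,r4:2,r5:Add2
  c9: stall  regs: r0:Add1,r1:7,r2:8,r3:10,r4:2,r5:Add2
  c10: CDB Add1=0; issue ADD r3<-Add1  regs: r0:0,r1:7,r2:8,r3:Add1,r4:2,r5:Add2
  c11: CDB Add2=4  regs: r0:0,r1:7,r2:8,r3:Add1,r4:2,r5:4
  c12: -  regs: r0:0,r1:7,r2:8,r3:Add1,r4:2,r5:4
  c13: CDB Add1=10  regs: r0:0,r1:7,r2:8,r3:10,r4:2,r5:4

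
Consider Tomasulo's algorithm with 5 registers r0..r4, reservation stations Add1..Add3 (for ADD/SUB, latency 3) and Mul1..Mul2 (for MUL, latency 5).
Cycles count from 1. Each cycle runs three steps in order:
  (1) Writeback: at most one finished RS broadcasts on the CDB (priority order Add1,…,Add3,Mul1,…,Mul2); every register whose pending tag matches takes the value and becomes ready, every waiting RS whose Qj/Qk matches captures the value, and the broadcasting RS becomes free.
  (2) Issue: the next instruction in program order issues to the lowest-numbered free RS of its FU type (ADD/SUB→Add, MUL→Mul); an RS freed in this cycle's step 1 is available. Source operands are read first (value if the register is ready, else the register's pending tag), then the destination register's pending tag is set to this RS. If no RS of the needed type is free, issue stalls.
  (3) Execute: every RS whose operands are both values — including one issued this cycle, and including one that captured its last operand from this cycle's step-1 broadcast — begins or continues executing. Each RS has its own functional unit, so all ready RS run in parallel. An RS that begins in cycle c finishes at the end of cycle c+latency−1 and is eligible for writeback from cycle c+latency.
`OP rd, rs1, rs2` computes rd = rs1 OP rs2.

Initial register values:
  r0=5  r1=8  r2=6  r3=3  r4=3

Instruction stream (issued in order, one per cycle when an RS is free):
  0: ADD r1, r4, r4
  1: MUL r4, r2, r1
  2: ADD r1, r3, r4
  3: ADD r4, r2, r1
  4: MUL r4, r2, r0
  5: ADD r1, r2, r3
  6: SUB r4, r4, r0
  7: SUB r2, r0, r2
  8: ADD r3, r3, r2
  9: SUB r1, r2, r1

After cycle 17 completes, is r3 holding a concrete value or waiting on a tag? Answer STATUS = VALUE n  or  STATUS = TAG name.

STATUS = TAG Add3

cycle 1: issue ADD r1<-Add1 // r0:5,r1:Add1,r2:6,r3:3,r4:3
cycle 2: issue MUL r4<-Mul1 // r0:5,r1:Add1,r2:6,r3:3,r4:Mul1
cycle 3: issue ADD r1<-Add2 // r0:5,r1:Add2,r2:6,r3:3,r4:Mul1
cycle 4: CDB Add1=6; issue ADD r4<-Add1 // r0:5,r1:Add2,r2:6,r3:3,r4:Add1
cycle 5: issue MUL r4<-Mul2 // r0:5,r1:Add2,r2:6,r3:3,r4:Mul2
cycle 6: issue ADD r1<-Add3 // r0:5,r1:Add3,r2:6,r3:3,r4:Mul2
cycle 7: stall // r0:5,r1:Add3,r2:6,r3:3,r4:Mul2
cycle 8: stall // r0:5,r1:Add3,r2:6,r3:3,r4:Mul2
cycle 9: CDB Add3=9; issue SUB r4<-Add3 // r0:5,r1:9,r2:6,r3:3,r4:Add3
cycle 10: CDB Mul1=36; stall // r0:5,r1:9,r2:6,r3:3,r4:Add3
cycle 11: CDB Mul2=30; stall // r0:5,r1:9,r2:6,r3:3,r4:Add3
cycle 12: stall // r0:5,r1:9,r2:6,r3:3,r4:Add3
cycle 13: CDB Add2=39; issue SUB r2<-Add2 // r0:5,r1:9,r2:Add2,r3:3,r4:Add3
cycle 14: CDB Add3=25; issue ADD r3<-Add3 // r0:5,r1:9,r2:Add2,r3:Add3,r4:25
cycle 15: stall // r0:5,r1:9,r2:Add2,r3:Add3,r4:25
cycle 16: CDB Add1=45; issue SUB r1<-Add1 // r0:5,r1:Add1,r2:Add2,r3:Add3,r4:25
cycle 17: CDB Add2=-1 // r0:5,r1:Add1,r2:-1,r3:Add3,r4:25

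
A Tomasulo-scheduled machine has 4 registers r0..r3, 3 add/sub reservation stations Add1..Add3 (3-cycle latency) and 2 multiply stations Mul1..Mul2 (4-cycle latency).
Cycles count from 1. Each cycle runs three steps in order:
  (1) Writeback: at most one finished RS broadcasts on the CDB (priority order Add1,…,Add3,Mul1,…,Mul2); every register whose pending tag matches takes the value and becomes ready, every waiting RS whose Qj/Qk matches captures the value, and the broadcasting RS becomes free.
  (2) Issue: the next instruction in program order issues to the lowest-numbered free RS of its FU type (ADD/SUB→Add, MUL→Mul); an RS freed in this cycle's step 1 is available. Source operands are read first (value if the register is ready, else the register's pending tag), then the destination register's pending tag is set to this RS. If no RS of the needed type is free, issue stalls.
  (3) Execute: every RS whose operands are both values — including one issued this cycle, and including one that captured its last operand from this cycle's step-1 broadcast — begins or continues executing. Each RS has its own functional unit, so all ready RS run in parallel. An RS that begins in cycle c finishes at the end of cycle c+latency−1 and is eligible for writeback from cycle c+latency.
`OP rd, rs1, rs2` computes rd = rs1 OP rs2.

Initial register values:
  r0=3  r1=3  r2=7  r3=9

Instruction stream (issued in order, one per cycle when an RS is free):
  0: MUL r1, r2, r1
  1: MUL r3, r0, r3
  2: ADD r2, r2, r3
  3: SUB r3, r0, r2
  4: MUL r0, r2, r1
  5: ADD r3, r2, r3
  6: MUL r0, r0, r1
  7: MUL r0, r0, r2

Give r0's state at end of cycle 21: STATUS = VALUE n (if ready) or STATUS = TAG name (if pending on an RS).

STATUS = VALUE 509796

  c1: issue MUL r1<-Mul1  regs: r0:3,r1:Mul1,r2:7,r3:9
  c2: issue MUL r3<-Mul2  regs: r0:3,r1:Mul1,r2:7,r3:Mul2
  c3: issue ADD r2<-Add1  regs: r0:3,r1:Mul1,r2:Add1,r3:Mul2
  c4: issue SUB r3<-Add2  regs: r0:3,r1:Mul1,r2:Add1,r3:Add2
  c5: CDB Mul1=21; issue MUL r0<-Mul1  regs: r0:Mul1,r1:21,r2:Add1,r3:Add2
  c6: CDB Mul2=27; issue ADD r3<-Add3  regs: r0:Mul1,r1:21,r2:Add1,r3:Add3
  c7: issue MUL r0<-Mul2  regs: r0:Mul2,r1:21,r2:Add1,r3:Add3
  c8: stall  regs: r0:Mul2,r1:21,r2:Add1,r3:Add3
  c9: CDB Add1=34; stall  regs: r0:Mul2,r1:21,r2:34,r3:Add3
  c10: stall  regs: r0:Mul2,r1:21,r2:34,r3:Add3
  c11: stall  regs: r0:Mul2,r1:21,r2:34,r3:Add3
  c12: CDB Add2=-31; stall  regs: r0:Mul2,r1:21,r2:34,r3:Add3
  c13: CDB Mul1=714; issue MUL r0<-Mul1  regs: r0:Mul1,r1:21,r2:34,r3:Add3
  c14: -  regs: r0:Mul1,r1:21,r2:34,r3:Add3
  c15: CDB Add3=3  regs: r0:Mul1,r1:21,r2:34,r3:3
  c16: -  regs: r0:Mul1,r1:21,r2:34,r3:3
  c17: CDB Mul2=14994  regs: r0:Mul1,r1:21,r2:34,r3:3
  c18: -  regs: r0:Mul1,r1:21,r2:34,r3:3
  c19: -  regs: r0:Mul1,r1:21,r2:34,r3:3
  c20: -  regs: r0:Mul1,r1:21,r2:34,r3:3
  c21: CDB Mul1=509796  regs: r0:509796,r1:21,r2:34,r3:3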